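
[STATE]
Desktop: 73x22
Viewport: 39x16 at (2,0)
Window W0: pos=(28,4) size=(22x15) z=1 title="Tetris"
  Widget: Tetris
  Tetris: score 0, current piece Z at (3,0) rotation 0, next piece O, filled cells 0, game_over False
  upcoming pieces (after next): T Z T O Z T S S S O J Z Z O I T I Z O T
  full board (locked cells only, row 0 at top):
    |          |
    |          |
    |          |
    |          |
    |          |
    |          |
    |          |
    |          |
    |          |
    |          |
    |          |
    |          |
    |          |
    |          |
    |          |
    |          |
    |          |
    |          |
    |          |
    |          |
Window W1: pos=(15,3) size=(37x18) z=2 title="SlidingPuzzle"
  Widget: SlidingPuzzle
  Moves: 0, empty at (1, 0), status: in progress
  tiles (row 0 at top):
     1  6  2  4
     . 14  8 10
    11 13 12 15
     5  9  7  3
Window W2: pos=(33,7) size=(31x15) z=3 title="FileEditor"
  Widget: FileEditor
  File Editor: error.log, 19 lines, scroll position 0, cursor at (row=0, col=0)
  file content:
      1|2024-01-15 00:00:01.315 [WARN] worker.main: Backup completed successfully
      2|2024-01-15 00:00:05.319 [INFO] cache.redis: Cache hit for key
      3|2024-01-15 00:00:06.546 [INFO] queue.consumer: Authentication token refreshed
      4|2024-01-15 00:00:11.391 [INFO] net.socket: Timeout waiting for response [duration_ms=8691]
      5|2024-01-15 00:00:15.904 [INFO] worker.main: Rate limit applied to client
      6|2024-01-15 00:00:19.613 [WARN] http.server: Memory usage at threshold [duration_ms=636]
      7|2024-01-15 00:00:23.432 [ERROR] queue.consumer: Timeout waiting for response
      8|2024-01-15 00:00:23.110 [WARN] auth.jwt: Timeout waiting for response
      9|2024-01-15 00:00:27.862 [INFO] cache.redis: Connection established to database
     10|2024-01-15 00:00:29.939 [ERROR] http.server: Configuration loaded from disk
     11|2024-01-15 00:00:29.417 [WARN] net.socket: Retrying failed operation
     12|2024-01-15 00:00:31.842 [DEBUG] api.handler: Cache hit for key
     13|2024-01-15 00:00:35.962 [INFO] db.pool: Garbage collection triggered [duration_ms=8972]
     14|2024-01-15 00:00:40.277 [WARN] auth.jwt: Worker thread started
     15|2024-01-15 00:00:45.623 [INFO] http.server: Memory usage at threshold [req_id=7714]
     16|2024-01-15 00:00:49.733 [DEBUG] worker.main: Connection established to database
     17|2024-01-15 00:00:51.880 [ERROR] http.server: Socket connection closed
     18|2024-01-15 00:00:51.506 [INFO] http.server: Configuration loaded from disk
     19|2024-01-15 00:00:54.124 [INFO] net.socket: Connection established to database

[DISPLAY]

                                       
                                       
                                       
             ┏━━━━━━━━━━━━━━━━━━━━━━━━━
             ┃ SlidingPuzzle           
             ┠─────────────────────────
             ┃┌────┬────┬────┬────┐    
             ┃│  1 │  6 │  2 │ ┏━━━━━━━
             ┃├────┼────┼────┼─┃ FileEd
             ┃│    │ 14 │  8 │ ┠───────
             ┃├────┼────┼────┼─┃█024-01
             ┃│ 11 │ 13 │ 12 │ ┃2024-01
             ┃├────┼────┼────┼─┃2024-01
             ┃│  5 │  9 │  7 │ ┃2024-01
             ┃└────┴────┴────┴─┃2024-01
             ┃Moves: 0         ┃2024-01


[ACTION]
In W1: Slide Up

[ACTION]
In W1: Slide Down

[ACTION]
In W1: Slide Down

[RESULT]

                                       
                                       
                                       
             ┏━━━━━━━━━━━━━━━━━━━━━━━━━
             ┃ SlidingPuzzle           
             ┠─────────────────────────
             ┃┌────┬────┬────┬────┐    
             ┃│    │  6 │  2 │ ┏━━━━━━━
             ┃├────┼────┼────┼─┃ FileEd
             ┃│  1 │ 14 │  8 │ ┠───────
             ┃├────┼────┼────┼─┃█024-01
             ┃│ 11 │ 13 │ 12 │ ┃2024-01
             ┃├────┼────┼────┼─┃2024-01
             ┃│  5 │  9 │  7 │ ┃2024-01
             ┃└────┴────┴────┴─┃2024-01
             ┃Moves: 3         ┃2024-01


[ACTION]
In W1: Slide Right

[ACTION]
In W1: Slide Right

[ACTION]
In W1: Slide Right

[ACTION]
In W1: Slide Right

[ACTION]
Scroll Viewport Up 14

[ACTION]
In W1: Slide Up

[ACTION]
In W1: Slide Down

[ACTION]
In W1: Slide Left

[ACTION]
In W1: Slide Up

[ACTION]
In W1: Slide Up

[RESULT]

                                       
                                       
                                       
             ┏━━━━━━━━━━━━━━━━━━━━━━━━━
             ┃ SlidingPuzzle           
             ┠─────────────────────────
             ┃┌────┬────┬────┬────┐    
             ┃│  6 │ 14 │  2 │ ┏━━━━━━━
             ┃├────┼────┼────┼─┃ FileEd
             ┃│  1 │ 13 │  8 │ ┠───────
             ┃├────┼────┼────┼─┃█024-01
             ┃│ 11 │    │ 12 │ ┃2024-01
             ┃├────┼────┼────┼─┃2024-01
             ┃│  5 │  9 │  7 │ ┃2024-01
             ┃└────┴────┴────┴─┃2024-01
             ┃Moves: 8         ┃2024-01


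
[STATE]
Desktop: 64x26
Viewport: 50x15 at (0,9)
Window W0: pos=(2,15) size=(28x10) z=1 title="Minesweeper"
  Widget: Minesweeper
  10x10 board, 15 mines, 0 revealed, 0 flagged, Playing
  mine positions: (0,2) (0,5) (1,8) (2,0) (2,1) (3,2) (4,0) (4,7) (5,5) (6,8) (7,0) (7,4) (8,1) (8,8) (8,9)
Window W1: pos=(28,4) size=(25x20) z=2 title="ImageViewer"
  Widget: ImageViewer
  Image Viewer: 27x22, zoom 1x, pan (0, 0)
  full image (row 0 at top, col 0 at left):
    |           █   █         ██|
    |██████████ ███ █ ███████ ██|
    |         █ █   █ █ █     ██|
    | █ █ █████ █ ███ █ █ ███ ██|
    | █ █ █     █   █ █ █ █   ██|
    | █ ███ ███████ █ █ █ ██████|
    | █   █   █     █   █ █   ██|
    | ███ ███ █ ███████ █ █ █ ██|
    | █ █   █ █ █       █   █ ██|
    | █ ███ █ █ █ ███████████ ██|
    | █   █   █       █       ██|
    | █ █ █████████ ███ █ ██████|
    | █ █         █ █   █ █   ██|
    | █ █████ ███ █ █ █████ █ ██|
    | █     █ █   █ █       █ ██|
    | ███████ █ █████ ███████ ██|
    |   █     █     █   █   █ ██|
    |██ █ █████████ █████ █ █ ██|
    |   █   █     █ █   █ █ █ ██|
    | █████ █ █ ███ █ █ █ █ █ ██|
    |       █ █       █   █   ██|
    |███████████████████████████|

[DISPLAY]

                            ┃         █ █   █ █ █ 
                            ┃ █ █ █████ █ ███ █ █ 
                            ┃ █ █ █     █   █ █ █ 
                            ┃ █ ███ ███████ █ █ █ 
                            ┃ █   █   █     █   █ 
                            ┃ ███ ███ █ ███████ █ 
  ┏━━━━━━━━━━━━━━━━━━━━━━━━━┃ █ █   █ █ █       █ 
  ┃ Minesweeper             ┃ █ ███ █ █ █ ████████
  ┠─────────────────────────┃ █   █   █       █   
  ┃■■■■■■■■■■               ┃ █ █ █████████ ███ █ 
  ┃■■■■■■■■■■               ┃ █ █         █ █   █ 
  ┃■■■■■■■■■■               ┃ █ █████ ███ █ █ ████
  ┃■■■■■■■■■■               ┃ █     █ █   █ █     
  ┃■■■■■■■■■■               ┃ ███████ █ █████ ████
  ┃■■■■■■■■■■               ┗━━━━━━━━━━━━━━━━━━━━━


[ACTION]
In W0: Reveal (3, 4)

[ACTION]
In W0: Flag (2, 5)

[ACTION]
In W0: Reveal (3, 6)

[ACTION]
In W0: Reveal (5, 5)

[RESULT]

                            ┃         █ █   █ █ █ 
                            ┃ █ █ █████ █ ███ █ █ 
                            ┃ █ █ █     █   █ █ █ 
                            ┃ █ ███ ███████ █ █ █ 
                            ┃ █   █   █     █   █ 
                            ┃ ███ ███ █ ███████ █ 
  ┏━━━━━━━━━━━━━━━━━━━━━━━━━┃ █ █   █ █ █       █ 
  ┃ Minesweeper             ┃ █ ███ █ █ █ ████████
  ┠─────────────────────────┃ █   █   █       █   
  ┃■■✹■■✹■■■■               ┃ █ █ █████████ ███ █ 
  ┃■■■11111✹■               ┃ █ █         █ █   █ 
  ┃✹✹■1   1■■               ┃ █ █████ ███ █ █ ████
  ┃■■✹1  11■■               ┃ █     █ █   █ █     
  ┃✹■■1112✹■■               ┃ ███████ █ █████ ████
  ┃■■■■■✹■■■■               ┗━━━━━━━━━━━━━━━━━━━━━


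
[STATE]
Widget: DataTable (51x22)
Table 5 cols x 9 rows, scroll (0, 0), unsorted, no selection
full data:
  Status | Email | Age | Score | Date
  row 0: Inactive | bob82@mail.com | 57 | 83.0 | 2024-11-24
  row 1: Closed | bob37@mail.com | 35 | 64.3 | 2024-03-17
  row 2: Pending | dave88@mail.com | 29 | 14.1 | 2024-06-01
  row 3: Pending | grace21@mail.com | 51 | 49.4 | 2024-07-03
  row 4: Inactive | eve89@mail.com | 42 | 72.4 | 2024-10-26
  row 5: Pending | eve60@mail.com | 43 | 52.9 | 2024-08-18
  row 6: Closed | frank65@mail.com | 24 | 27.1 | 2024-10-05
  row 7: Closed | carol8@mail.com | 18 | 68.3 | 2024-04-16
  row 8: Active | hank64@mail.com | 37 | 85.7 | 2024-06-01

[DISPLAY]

Status  │Email           │Age│Score│Date           
────────┼────────────────┼───┼─────┼──────────     
Inactive│bob82@mail.com  │57 │83.0 │2024-11-24     
Closed  │bob37@mail.com  │35 │64.3 │2024-03-17     
Pending │dave88@mail.com │29 │14.1 │2024-06-01     
Pending │grace21@mail.com│51 │49.4 │2024-07-03     
Inactive│eve89@mail.com  │42 │72.4 │2024-10-26     
Pending │eve60@mail.com  │43 │52.9 │2024-08-18     
Closed  │frank65@mail.com│24 │27.1 │2024-10-05     
Closed  │carol8@mail.com │18 │68.3 │2024-04-16     
Active  │hank64@mail.com │37 │85.7 │2024-06-01     
                                                   
                                                   
                                                   
                                                   
                                                   
                                                   
                                                   
                                                   
                                                   
                                                   
                                                   


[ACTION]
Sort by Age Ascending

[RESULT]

Status  │Email           │Ag▲│Score│Date           
────────┼────────────────┼───┼─────┼──────────     
Closed  │carol8@mail.com │18 │68.3 │2024-04-16     
Closed  │frank65@mail.com│24 │27.1 │2024-10-05     
Pending │dave88@mail.com │29 │14.1 │2024-06-01     
Closed  │bob37@mail.com  │35 │64.3 │2024-03-17     
Active  │hank64@mail.com │37 │85.7 │2024-06-01     
Inactive│eve89@mail.com  │42 │72.4 │2024-10-26     
Pending │eve60@mail.com  │43 │52.9 │2024-08-18     
Pending │grace21@mail.com│51 │49.4 │2024-07-03     
Inactive│bob82@mail.com  │57 │83.0 │2024-11-24     
                                                   
                                                   
                                                   
                                                   
                                                   
                                                   
                                                   
                                                   
                                                   
                                                   
                                                   


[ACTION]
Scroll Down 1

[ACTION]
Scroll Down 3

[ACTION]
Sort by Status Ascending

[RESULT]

Status ▲│Email           │Age│Score│Date           
────────┼────────────────┼───┼─────┼──────────     
Active  │hank64@mail.com │37 │85.7 │2024-06-01     
Closed  │carol8@mail.com │18 │68.3 │2024-04-16     
Closed  │frank65@mail.com│24 │27.1 │2024-10-05     
Closed  │bob37@mail.com  │35 │64.3 │2024-03-17     
Inactive│eve89@mail.com  │42 │72.4 │2024-10-26     
Inactive│bob82@mail.com  │57 │83.0 │2024-11-24     
Pending │dave88@mail.com │29 │14.1 │2024-06-01     
Pending │eve60@mail.com  │43 │52.9 │2024-08-18     
Pending │grace21@mail.com│51 │49.4 │2024-07-03     
                                                   
                                                   
                                                   
                                                   
                                                   
                                                   
                                                   
                                                   
                                                   
                                                   
                                                   


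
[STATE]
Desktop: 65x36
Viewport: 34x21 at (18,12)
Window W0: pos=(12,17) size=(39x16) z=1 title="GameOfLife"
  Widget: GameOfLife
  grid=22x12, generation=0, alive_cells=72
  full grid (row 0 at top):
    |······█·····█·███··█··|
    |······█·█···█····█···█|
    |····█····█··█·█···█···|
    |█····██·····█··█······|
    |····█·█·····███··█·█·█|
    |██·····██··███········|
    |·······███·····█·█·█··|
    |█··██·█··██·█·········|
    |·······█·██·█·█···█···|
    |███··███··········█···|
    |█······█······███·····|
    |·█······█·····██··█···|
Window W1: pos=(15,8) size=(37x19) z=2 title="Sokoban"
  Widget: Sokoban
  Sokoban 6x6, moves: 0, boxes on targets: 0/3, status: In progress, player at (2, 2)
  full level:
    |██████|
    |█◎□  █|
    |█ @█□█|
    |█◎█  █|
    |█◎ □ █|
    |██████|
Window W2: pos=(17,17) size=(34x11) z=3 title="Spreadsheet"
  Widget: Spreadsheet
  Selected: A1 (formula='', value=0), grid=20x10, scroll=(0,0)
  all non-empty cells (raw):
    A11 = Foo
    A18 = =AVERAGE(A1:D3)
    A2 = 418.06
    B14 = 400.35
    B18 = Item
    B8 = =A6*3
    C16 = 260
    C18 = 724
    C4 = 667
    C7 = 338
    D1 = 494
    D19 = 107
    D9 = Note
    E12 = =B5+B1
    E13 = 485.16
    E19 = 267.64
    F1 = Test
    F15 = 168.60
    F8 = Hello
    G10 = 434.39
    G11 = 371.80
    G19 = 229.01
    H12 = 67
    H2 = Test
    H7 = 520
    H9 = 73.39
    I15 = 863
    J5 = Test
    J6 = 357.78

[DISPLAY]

□  █                             ┃
@█□█                             ┃
█  █                             ┃
 □ █                             ┃
████                             ┃
━━━━━━━━━━━━━━━━━━━━━━━━━━━━━━━━┓┃
 Spreadsheet                    ┃┃
────────────────────────────────┨┃
A1:                             ┃┃
       A       B       C       D┃┃
--------------------------------┃┃
  1      [0]       0       0    ┃┃
  2   418.06       0       0    ┃┃
  3        0       0       0    ┃┃
  4        0       0     667    ┃┛
━━━━━━━━━━━━━━━━━━━━━━━━━━━━━━━━┛ 
·█··██·█·········               ┃ 
··█·██·█·█···█···               ┃ 
███··········█···               ┃ 
··█······███·····               ┃ 
━━━━━━━━━━━━━━━━━━━━━━━━━━━━━━━━┛ 


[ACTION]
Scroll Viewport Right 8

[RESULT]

                         ┃        
                         ┃        
                         ┃        
                         ┃        
                         ┃        
━━━━━━━━━━━━━━━━━━━━━━━━┓┃        
heet                    ┃┃        
────────────────────────┨┃        
                        ┃┃        
       B       C       D┃┃        
------------------------┃┃        
 [0]       0       0    ┃┃        
8.06       0       0    ┃┃        
   0       0       0    ┃┃        
   0       0     667    ┃┛        
━━━━━━━━━━━━━━━━━━━━━━━━┛         
·········               ┃         
·█···█···               ┃         
·····█···               ┃         
·███·····               ┃         
━━━━━━━━━━━━━━━━━━━━━━━━┛         


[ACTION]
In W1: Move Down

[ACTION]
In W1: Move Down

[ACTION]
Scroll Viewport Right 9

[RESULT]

                    ┃             
                    ┃             
                    ┃             
                    ┃             
                    ┃             
━━━━━━━━━━━━━━━━━━━┓┃             
                   ┃┃             
───────────────────┨┃             
                   ┃┃             
  B       C       D┃┃             
-------------------┃┃             
      0       0    ┃┃             
      0       0    ┃┃             
      0       0    ┃┃             
      0     667    ┃┛             
━━━━━━━━━━━━━━━━━━━┛              
····               ┃              
█···               ┃              
█···               ┃              
····               ┃              
━━━━━━━━━━━━━━━━━━━┛              


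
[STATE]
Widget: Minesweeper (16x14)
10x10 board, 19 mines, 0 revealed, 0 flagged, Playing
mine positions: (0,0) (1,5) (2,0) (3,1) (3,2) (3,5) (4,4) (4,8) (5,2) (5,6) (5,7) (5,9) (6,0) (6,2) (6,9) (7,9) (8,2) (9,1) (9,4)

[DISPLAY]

■■■■■■■■■■      
■■■■■■■■■■      
■■■■■■■■■■      
■■■■■■■■■■      
■■■■■■■■■■      
■■■■■■■■■■      
■■■■■■■■■■      
■■■■■■■■■■      
■■■■■■■■■■      
■■■■■■■■■■      
                
                
                
                


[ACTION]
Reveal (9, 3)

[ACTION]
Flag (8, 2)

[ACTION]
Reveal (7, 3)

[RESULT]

■■■■■■■■■■      
■■■■■■■■■■      
■■■■■■■■■■      
■■■■■■■■■■      
■■■■■■■■■■      
■■■■■■■■■■      
■■■■■■■■■■      
■■■2■■■■■■      
■■⚑■■■■■■■      
■■■2■■■■■■      
                
                
                
                


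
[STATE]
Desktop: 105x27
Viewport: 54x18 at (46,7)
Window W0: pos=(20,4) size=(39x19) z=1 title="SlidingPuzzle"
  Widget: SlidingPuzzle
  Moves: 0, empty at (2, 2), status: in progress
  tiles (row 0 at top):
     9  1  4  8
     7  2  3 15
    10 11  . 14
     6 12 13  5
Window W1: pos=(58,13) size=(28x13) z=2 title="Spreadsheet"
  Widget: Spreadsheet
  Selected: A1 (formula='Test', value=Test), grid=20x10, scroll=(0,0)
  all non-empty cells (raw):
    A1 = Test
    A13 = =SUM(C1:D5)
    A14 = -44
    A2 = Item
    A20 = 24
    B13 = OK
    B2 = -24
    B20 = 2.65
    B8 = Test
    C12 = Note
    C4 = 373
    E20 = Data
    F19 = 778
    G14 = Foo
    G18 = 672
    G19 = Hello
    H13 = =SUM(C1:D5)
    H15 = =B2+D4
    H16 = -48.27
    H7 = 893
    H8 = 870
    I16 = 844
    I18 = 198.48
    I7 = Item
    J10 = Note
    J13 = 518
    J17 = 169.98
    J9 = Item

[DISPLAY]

            ┃                                         
            ┃                                         
            ┃                                         
            ┃                                         
            ┃                                         
            ┃                                         
            ┏━━━━━━━━━━━━━━━━━━━━━━━━━━┓              
            ┃ Spreadsheet              ┃              
            ┠──────────────────────────┨              
            ┃A1: Test                  ┃              
            ┃       A       B       C  ┃              
            ┃--------------------------┃              
            ┃  1 [Test]         0      ┃              
            ┃  2 Item         -24      ┃              
            ┃  3        0       0      ┃              
━━━━━━━━━━━━┃  4        0       0     3┃              
            ┃  5        0       0      ┃              
            ┃  6        0       0      ┃              


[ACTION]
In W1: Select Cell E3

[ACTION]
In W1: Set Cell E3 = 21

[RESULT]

            ┃                                         
            ┃                                         
            ┃                                         
            ┃                                         
            ┃                                         
            ┃                                         
            ┏━━━━━━━━━━━━━━━━━━━━━━━━━━┓              
            ┃ Spreadsheet              ┃              
            ┠──────────────────────────┨              
            ┃E3: 21                    ┃              
            ┃       A       B       C  ┃              
            ┃--------------------------┃              
            ┃  1 Test           0      ┃              
            ┃  2 Item         -24      ┃              
            ┃  3        0       0      ┃              
━━━━━━━━━━━━┃  4        0       0     3┃              
            ┃  5        0       0      ┃              
            ┃  6        0       0      ┃              


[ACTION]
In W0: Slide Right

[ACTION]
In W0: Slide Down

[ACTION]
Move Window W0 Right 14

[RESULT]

────┬────┐                ┃                           
  4 │  8 │                ┃                           
────┼────┤                ┃                           
  3 │ 15 │                ┃                           
────┼────┤                ┃                           
 11 │ 14 │                ┃                           
────┼────┤  ┏━━━━━━━━━━━━━━━━━━━━━━━━━━┓              
 13 │  5 │  ┃ Spreadsheet              ┃              
────┴────┘  ┠──────────────────────────┨              
            ┃E3: 21                    ┃              
            ┃       A       B       C  ┃              
            ┃--------------------------┃              
            ┃  1 Test           0      ┃              
            ┃  2 Item         -24      ┃              
            ┃  3        0       0      ┃              
━━━━━━━━━━━━┃  4        0       0     3┃              
            ┃  5        0       0      ┃              
            ┃  6        0       0      ┃              


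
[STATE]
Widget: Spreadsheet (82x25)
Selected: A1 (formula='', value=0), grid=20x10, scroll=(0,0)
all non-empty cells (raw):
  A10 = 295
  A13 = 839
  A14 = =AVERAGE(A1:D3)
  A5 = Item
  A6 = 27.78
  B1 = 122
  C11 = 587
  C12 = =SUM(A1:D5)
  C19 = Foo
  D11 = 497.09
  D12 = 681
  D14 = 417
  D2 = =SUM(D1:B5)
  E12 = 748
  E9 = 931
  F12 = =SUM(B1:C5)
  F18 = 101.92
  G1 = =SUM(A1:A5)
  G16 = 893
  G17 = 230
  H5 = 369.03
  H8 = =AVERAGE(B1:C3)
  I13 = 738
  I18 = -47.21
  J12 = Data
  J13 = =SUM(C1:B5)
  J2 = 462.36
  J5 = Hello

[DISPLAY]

A1:                                                                               
       A       B       C       D       E       F       G       H       I       J  
----------------------------------------------------------------------------------
  1      [0]     122       0       0       0       0       0       0       0      
  2        0       0       0#CIRC!         0       0       0       0       0  462.
  3        0       0       0       0       0       0       0       0       0      
  4        0       0       0       0       0       0       0       0       0      
  5 Item           0       0       0       0       0       0  369.03       0Hello 
  6    27.78       0       0       0       0       0       0       0       0      
  7        0       0       0       0       0       0       0       0       0      
  8        0       0       0       0       0       0       0   20.33       0      
  9        0       0       0       0     931       0       0       0       0      
 10      295       0       0       0       0       0       0       0       0      
 11        0       0     587  497.09       0       0       0       0       0      
 12        0       0#CIRC!       681     748     122       0       0       0Data  
 13      839       0       0       0       0       0       0       0     738     1
 14 #CIRC!         0       0     417       0       0       0       0       0      
 15        0       0       0       0       0       0       0       0       0      
 16        0       0       0       0       0       0     893       0       0      
 17        0       0       0       0       0       0     230       0       0      
 18        0       0       0       0       0  101.92       0       0  -47.21      
 19        0       0Foo            0       0       0       0       0       0      
 20        0       0       0       0       0       0       0       0       0      
                                                                                  
                                                                                  


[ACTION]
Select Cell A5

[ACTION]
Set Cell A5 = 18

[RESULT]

A5: 18                                                                            
       A       B       C       D       E       F       G       H       I       J  
----------------------------------------------------------------------------------
  1        0     122       0       0       0       0      18       0       0      
  2        0       0       0#CIRC!         0       0       0       0       0  462.
  3        0       0       0       0       0       0       0       0       0      
  4        0       0       0       0       0       0       0       0       0      
  5     [18]       0       0       0       0       0       0  369.03       0Hello 
  6    27.78       0       0       0       0       0       0       0       0      
  7        0       0       0       0       0       0       0       0       0      
  8        0       0       0       0       0       0       0   20.33       0      
  9        0       0       0       0     931       0       0       0       0      
 10      295       0       0       0       0       0       0       0       0      
 11        0       0     587  497.09       0       0       0       0       0      
 12        0       0#CIRC!       681     748     122       0       0       0Data  
 13      839       0       0       0       0       0       0       0     738     1
 14 #CIRC!         0       0     417       0       0       0       0       0      
 15        0       0       0       0       0       0       0       0       0      
 16        0       0       0       0       0       0     893       0       0      
 17        0       0       0       0       0       0     230       0       0      
 18        0       0       0       0       0  101.92       0       0  -47.21      
 19        0       0Foo            0       0       0       0       0       0      
 20        0       0       0       0       0       0       0       0       0      
                                                                                  
                                                                                  


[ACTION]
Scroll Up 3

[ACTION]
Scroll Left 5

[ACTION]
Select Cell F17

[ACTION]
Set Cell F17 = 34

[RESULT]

F17: 34                                                                           
       A       B       C       D       E       F       G       H       I       J  
----------------------------------------------------------------------------------
  1        0     122       0       0       0       0      18       0       0      
  2        0       0       0#CIRC!         0       0       0       0       0  462.
  3        0       0       0       0       0       0       0       0       0      
  4        0       0       0       0       0       0       0       0       0      
  5       18       0       0       0       0       0       0  369.03       0Hello 
  6    27.78       0       0       0       0       0       0       0       0      
  7        0       0       0       0       0       0       0       0       0      
  8        0       0       0       0       0       0       0   20.33       0      
  9        0       0       0       0     931       0       0       0       0      
 10      295       0       0       0       0       0       0       0       0      
 11        0       0     587  497.09       0       0       0       0       0      
 12        0       0#CIRC!       681     748     122       0       0       0Data  
 13      839       0       0       0       0       0       0       0     738     1
 14 #CIRC!         0       0     417       0       0       0       0       0      
 15        0       0       0       0       0       0       0       0       0      
 16        0       0       0       0       0       0     893       0       0      
 17        0       0       0       0       0    [34]     230       0       0      
 18        0       0       0       0       0  101.92       0       0  -47.21      
 19        0       0Foo            0       0       0       0       0       0      
 20        0       0       0       0       0       0       0       0       0      
                                                                                  
                                                                                  


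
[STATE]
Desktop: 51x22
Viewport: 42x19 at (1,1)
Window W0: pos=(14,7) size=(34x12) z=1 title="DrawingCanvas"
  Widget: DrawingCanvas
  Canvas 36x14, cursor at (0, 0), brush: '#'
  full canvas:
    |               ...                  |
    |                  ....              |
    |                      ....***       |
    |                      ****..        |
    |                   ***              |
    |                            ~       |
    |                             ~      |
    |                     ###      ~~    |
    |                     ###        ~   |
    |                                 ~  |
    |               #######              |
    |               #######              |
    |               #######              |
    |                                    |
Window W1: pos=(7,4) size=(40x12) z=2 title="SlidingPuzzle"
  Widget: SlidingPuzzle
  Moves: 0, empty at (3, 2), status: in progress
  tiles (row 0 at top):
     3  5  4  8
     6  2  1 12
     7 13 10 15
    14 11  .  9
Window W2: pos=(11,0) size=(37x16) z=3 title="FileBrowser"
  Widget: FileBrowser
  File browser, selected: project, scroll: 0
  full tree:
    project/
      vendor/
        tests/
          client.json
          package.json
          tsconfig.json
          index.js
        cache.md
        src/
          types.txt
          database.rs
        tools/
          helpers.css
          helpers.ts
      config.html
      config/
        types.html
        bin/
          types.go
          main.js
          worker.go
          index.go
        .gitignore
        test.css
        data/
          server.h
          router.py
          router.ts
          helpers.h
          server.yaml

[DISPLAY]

          ┃ FileBrowser                   
          ┠───────────────────────────────
          ┃> [-] project/                 
      ┏━━━┃    [+] vendor/                
      ┃ Sl┃    config.html                
      ┠───┃    [+] config/                
      ┃┌──┃                               
      ┃│  ┃                               
      ┃├──┃                               
      ┃│  ┃                               
      ┃├──┃                               
      ┃│  ┃                               
      ┃├──┃                               
      ┃│ 1┃                               
      ┗━━━┗━━━━━━━━━━━━━━━━━━━━━━━━━━━━━━━
             ┃                            
             ┃                     ###    
             ┗━━━━━━━━━━━━━━━━━━━━━━━━━━━━
                                          


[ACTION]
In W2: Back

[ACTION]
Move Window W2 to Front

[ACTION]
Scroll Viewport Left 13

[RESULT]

           ┃ FileBrowser                  
           ┠──────────────────────────────
           ┃> [-] project/                
       ┏━━━┃    [+] vendor/               
       ┃ Sl┃    config.html               
       ┠───┃    [+] config/               
       ┃┌──┃                              
       ┃│  ┃                              
       ┃├──┃                              
       ┃│  ┃                              
       ┃├──┃                              
       ┃│  ┃                              
       ┃├──┃                              
       ┃│ 1┃                              
       ┗━━━┗━━━━━━━━━━━━━━━━━━━━━━━━━━━━━━
              ┃                           
              ┃                     ###   
              ┗━━━━━━━━━━━━━━━━━━━━━━━━━━━
                                          


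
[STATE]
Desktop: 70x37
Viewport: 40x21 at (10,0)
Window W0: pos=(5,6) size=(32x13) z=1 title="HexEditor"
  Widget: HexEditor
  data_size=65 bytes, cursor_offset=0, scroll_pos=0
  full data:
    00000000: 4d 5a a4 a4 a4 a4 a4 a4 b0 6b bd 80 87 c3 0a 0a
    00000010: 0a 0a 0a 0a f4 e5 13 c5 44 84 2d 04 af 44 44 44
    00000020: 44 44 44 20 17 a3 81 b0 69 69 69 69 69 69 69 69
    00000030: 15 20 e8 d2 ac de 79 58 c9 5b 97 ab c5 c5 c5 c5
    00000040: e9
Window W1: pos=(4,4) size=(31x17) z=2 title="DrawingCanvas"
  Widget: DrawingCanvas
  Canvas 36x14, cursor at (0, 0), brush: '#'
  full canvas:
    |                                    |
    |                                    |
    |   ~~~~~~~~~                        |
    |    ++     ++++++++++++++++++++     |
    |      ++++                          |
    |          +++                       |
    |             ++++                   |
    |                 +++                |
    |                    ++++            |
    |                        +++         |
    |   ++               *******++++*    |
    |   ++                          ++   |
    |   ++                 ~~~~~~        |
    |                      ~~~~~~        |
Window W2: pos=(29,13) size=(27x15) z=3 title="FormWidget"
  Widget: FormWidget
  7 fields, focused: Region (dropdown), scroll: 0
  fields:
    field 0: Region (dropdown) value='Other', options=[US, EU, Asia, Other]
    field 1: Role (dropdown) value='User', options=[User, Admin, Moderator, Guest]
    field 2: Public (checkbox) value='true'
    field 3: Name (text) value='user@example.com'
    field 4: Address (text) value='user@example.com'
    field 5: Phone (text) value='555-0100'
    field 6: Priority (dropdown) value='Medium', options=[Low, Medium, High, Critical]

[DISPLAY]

                                        
                                        
                                        
                                        
━━━━━━━━━━━━━━━━━━━━━━━━┓               
ingCanvas               ┃               
────────────────────────┨━┓             
                        ┃ ┃             
                        ┃─┨             
~~~~~~~                 ┃4┃             
+     ++++++++++++++++++┃3┃             
 ++++                   ┃1┃             
     +++                ┃9┃             
        ++++       ┏━━━━━━━━━━━━━━━━━━━━
            +++    ┃ FormWidget         
               ++++┠────────────────────
                   ┃> Region:     [Other
               ****┃  Role:       [User 
                   ┃  Public:     [x]   
                 ~~┃  Name:       [user@
━━━━━━━━━━━━━━━━━━━┃  Address:    [user@


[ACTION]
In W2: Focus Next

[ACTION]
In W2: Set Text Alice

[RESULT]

                                        
                                        
                                        
                                        
━━━━━━━━━━━━━━━━━━━━━━━━┓               
ingCanvas               ┃               
────────────────────────┨━┓             
                        ┃ ┃             
                        ┃─┨             
~~~~~~~                 ┃4┃             
+     ++++++++++++++++++┃3┃             
 ++++                   ┃1┃             
     +++                ┃9┃             
        ++++       ┏━━━━━━━━━━━━━━━━━━━━
            +++    ┃ FormWidget         
               ++++┠────────────────────
                   ┃  Region:     [Other
               ****┃> Role:       [User 
                   ┃  Public:     [x]   
                 ~~┃  Name:       [user@
━━━━━━━━━━━━━━━━━━━┃  Address:    [user@


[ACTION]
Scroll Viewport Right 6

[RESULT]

                                        
                                        
                                        
                                        
━━━━━━━━━━━━━━━━━━┓                     
vas               ┃                     
──────────────────┨━┓                   
                  ┃ ┃                   
                  ┃─┨                   
~                 ┃4┃                   
++++++++++++++++++┃3┃                   
                  ┃1┃                   
++                ┃9┃                   
  ++++       ┏━━━━━━━━━━━━━━━━━━━━━━━━━┓
      +++    ┃ FormWidget              ┃
         ++++┠─────────────────────────┨
             ┃  Region:     [Other   ▼]┃
         ****┃> Role:       [User    ▼]┃
             ┃  Public:     [x]        ┃
           ~~┃  Name:       [user@exam]┃
━━━━━━━━━━━━━┃  Address:    [user@exam]┃
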